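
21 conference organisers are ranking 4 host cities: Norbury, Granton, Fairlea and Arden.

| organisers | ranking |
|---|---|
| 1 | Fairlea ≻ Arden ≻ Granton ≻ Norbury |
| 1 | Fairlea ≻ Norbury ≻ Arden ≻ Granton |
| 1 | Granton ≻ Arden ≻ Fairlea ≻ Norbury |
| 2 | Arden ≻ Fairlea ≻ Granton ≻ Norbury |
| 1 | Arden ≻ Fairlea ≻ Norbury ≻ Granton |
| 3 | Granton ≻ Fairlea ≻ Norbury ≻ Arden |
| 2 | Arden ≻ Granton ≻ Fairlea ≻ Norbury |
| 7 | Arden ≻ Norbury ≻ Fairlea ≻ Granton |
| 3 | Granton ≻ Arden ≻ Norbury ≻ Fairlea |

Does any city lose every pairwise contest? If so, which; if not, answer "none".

Pairwise majorities:
Norbury vs Granton: Norbury is ranked higher on 1+1+7 = 9 ballots, Granton on 12. Granton wins 12–9.
Norbury vs Fairlea: 10 to 11, Fairlea.
Norbury vs Arden: Arden wins 17–4.
Granton vs Fairlea: 1+3+2+3 = 9 for Granton, 12 for Fairlea — Fairlea by 12–9.
Granton vs Arden: 7 to 14, Arden.
Fairlea–Arden: Arden 16–5.
Only Norbury has no wins; Norbury is the Condorcet loser.

Norbury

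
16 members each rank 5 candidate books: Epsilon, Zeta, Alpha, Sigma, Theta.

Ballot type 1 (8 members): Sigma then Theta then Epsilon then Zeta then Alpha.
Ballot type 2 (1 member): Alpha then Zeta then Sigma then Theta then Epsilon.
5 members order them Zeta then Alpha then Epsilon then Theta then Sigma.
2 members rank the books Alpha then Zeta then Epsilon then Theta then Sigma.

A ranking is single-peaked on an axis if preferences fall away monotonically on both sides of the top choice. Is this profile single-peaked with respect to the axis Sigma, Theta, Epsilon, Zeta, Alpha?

Axis positions: Sigma=1, Theta=2, Epsilon=3, Zeta=4, Alpha=5.
Ballot type 1 (peak Sigma at position 1): ranking walks positions 1-2-3-4-5, expanding outward from the peak — single-peaked.
Ballot type 2: ranking walks positions 5-4-1-2-3; Sigma is ranked above Epsilon even though Epsilon lies between Sigma and the peak Alpha on the axis — preferences dip and rise again. Not single-peaked.
Ballot type 3 (peak Zeta at position 4): ranking walks positions 4-5-3-2-1, expanding outward from the peak — single-peaked.
Ballot type 4 (peak Alpha at position 5): ranking walks positions 5-4-3-2-1, expanding outward from the peak — single-peaked.
Ballot type 2 violates single-peakedness, so the profile is not single-peaked on this axis.

no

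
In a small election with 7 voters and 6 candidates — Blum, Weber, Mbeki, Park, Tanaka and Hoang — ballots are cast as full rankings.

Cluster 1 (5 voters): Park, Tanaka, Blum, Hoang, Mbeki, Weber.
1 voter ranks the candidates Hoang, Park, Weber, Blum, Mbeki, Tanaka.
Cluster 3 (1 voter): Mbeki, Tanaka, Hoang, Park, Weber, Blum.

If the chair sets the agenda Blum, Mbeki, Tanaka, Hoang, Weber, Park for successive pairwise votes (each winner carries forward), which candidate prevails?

Round 1: Blum vs Mbeki — 6–1, Blum advances.
Round 2: Blum vs Tanaka — 1–6, Tanaka advances.
Round 3: Tanaka vs Hoang — 6–1, Tanaka advances.
Round 4: Tanaka vs Weber — 6–1, Tanaka advances.
Round 5: Tanaka vs Park — 1–6, Park advances.
The agenda winner is Park.

Park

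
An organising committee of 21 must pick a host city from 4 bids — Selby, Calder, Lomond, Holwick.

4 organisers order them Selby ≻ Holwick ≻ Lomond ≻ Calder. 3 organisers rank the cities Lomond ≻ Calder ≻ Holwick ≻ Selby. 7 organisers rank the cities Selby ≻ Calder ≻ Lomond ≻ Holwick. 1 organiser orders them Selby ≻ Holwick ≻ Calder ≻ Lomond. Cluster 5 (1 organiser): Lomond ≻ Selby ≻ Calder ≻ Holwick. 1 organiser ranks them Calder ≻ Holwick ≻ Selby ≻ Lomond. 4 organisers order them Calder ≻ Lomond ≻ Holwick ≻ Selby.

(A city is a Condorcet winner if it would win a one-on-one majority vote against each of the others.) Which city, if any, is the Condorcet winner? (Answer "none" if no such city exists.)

Selby

Check each pair by majority over 21 ballots:
Selby vs Calder: Selby, 13–8.
Selby vs Lomond: Selby wins 13–8.
Selby–Holwick: Selby 13–8.
Calder–Lomond: Calder 13–8.
Calder vs Holwick: Calder, 16–5.
Lomond vs Holwick: Lomond wins 15–6.
Selby beats each of Calder, Lomond, Holwick — Selby is the Condorcet winner.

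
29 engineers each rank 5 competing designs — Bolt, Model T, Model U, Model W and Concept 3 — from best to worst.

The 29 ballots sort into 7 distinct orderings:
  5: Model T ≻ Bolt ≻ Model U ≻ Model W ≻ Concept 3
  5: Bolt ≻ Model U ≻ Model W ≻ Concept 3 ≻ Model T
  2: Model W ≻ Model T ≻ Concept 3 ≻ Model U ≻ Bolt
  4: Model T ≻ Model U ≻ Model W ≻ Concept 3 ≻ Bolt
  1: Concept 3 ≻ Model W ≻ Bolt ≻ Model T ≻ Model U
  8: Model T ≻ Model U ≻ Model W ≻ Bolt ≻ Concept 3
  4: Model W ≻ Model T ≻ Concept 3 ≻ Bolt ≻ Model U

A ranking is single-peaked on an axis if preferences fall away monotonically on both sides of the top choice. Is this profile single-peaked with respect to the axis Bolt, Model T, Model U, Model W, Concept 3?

Axis positions: Bolt=1, Model T=2, Model U=3, Model W=4, Concept 3=5.
Group 1 (peak Model T at position 2): ranking walks positions 2-1-3-4-5, expanding outward from the peak — single-peaked.
Group 2: ranking walks positions 1-3-4-5-2; Model U is ranked above Model T even though Model T lies between Model U and the peak Bolt on the axis — preferences dip and rise again. Not single-peaked.
Group 3: ranking walks positions 4-2-5-3-1; Model T is ranked above Model U even though Model U lies between Model T and the peak Model W on the axis — preferences dip and rise again. Not single-peaked.
Group 4 (peak Model T at position 2): ranking walks positions 2-3-4-5-1, expanding outward from the peak — single-peaked.
Group 5: ranking walks positions 5-4-1-2-3; Bolt is ranked above Model U even though Model U lies between Bolt and the peak Concept 3 on the axis — preferences dip and rise again. Not single-peaked.
Group 6 (peak Model T at position 2): ranking walks positions 2-3-4-1-5, expanding outward from the peak — single-peaked.
Group 7: ranking walks positions 4-2-5-1-3; Model T is ranked above Model U even though Model U lies between Model T and the peak Model W on the axis — preferences dip and rise again. Not single-peaked.
Group 2 violates single-peakedness, so the profile is not single-peaked on this axis.

no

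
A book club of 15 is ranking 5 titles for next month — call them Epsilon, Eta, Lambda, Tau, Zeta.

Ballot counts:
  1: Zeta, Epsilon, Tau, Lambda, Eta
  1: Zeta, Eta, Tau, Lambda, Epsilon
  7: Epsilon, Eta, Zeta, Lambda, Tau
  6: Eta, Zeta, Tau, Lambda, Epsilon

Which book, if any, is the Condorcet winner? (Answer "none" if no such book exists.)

Pairwise majorities:
Epsilon vs Eta: Epsilon preferred on 1+7 = 8 ballots; Epsilon wins 8–7.
Epsilon vs Lambda: Epsilon wins 8–7.
Epsilon vs Tau: Epsilon, 8–7.
Epsilon vs Zeta: Zeta wins 8–7.
Eta–Lambda: Eta 14–1.
Eta vs Tau: Eta is ranked higher on 1+7+6 = 14 ballots, Tau on 1. Eta wins 14–1.
Eta vs Zeta: Eta preferred on 7+6 = 13 ballots; Eta wins 13–2.
Lambda vs Tau: 7 for Lambda, 8 for Tau — Tau by 8–7.
Lambda vs Zeta: Zeta, 15–0.
Tau vs Zeta: Zeta, 15–0.
Every book loses at least once (Epsilon loses to Zeta; Eta loses to Epsilon; Lambda loses to Epsilon; Tau loses to Epsilon; Zeta loses to Eta). The majority relation contains the cycle Epsilon > Eta > Zeta > Epsilon, so there is no Condorcet winner.

none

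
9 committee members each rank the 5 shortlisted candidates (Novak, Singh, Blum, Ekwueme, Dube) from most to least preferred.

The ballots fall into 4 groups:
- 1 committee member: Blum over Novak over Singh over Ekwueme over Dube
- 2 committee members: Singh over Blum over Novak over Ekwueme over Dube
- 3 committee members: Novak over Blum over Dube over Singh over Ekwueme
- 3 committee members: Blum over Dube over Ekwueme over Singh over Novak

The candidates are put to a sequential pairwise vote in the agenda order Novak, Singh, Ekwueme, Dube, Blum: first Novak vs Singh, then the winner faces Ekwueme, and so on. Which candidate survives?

Blum

Round 1: Novak vs Singh — 4–5, Singh advances.
Round 2: Singh vs Ekwueme — 6–3, Singh advances.
Round 3: Singh vs Dube — 3–6, Dube advances.
Round 4: Dube vs Blum — 0–9, Blum advances.
Blum survives the agenda.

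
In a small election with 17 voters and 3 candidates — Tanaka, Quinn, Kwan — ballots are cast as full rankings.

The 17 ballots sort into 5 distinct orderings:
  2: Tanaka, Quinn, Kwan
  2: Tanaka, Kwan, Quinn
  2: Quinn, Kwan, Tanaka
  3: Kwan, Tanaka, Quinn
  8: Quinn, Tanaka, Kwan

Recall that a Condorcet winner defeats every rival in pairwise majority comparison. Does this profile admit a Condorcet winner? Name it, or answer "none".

Check each pair by majority over 17 ballots:
Tanaka vs Quinn: Quinn, 10–7.
Tanaka–Kwan: Tanaka 12–5.
Quinn vs Kwan: Quinn wins 12–5.
Quinn beats each of Tanaka, Kwan — Quinn is the Condorcet winner.

Quinn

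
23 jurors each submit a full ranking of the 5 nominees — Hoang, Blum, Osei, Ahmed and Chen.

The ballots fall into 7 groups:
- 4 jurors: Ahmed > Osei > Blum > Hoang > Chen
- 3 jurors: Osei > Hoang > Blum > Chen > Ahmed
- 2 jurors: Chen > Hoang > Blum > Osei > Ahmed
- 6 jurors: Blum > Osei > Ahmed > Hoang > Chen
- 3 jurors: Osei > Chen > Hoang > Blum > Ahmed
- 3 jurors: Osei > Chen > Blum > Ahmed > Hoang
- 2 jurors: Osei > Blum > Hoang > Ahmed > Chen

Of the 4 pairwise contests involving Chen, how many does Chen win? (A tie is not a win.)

0

Chen against each rival (23 jurors):
Chen vs Hoang: Chen is ranked higher on 2+3+3 = 8 ballots, Hoang on 15. Hoang wins 15–8.
Chen vs Blum: 2+3+3 = 8 for Chen, 15 for Blum — Blum by 15–8.
Chen vs Osei: Osei wins 21–2.
Chen–Ahmed: Ahmed 12–11.
Chen beats no one; loses to Hoang, Blum, Osei, Ahmed — 0 pairwise wins.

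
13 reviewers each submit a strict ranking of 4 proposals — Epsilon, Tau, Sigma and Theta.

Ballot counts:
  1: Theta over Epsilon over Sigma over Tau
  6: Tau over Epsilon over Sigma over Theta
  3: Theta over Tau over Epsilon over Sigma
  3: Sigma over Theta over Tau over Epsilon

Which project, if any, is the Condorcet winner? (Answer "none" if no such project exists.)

Check each pair by majority over 13 ballots:
Epsilon vs Tau: Tau, 12–1.
Epsilon–Sigma: Epsilon 10–3.
Epsilon vs Theta: Theta wins 7–6.
Tau vs Sigma: Tau, 9–4.
Tau–Theta: Theta 7–6.
Sigma vs Theta: Sigma wins 9–4.
Every project loses at least once (Epsilon loses to Tau; Tau loses to Theta; Sigma loses to Epsilon; Theta loses to Sigma). The majority relation contains the cycle Epsilon > Sigma > Theta > Epsilon, so there is no Condorcet winner.

none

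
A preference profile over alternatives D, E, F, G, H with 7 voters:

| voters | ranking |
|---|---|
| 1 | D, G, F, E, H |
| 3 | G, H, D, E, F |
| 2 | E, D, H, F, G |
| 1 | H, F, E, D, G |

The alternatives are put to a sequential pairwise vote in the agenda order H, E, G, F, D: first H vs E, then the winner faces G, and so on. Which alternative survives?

D

Round 1: H vs E — 4–3, H advances.
Round 2: H vs G — 3–4, G advances.
Round 3: G vs F — 4–3, G advances.
Round 4: G vs D — 3–4, D advances.
The agenda winner is D.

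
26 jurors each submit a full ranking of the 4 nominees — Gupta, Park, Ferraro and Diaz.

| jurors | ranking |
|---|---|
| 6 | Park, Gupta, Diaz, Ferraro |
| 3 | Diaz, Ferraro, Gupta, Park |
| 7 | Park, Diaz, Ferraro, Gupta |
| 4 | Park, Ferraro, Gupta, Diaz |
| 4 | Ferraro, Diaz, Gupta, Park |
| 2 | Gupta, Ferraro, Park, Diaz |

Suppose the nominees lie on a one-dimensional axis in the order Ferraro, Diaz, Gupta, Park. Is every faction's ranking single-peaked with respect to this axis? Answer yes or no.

no

Axis positions: Ferraro=1, Diaz=2, Gupta=3, Park=4.
Faction 1 (peak Park at position 4): ranking walks positions 4-3-2-1, expanding outward from the peak — single-peaked.
Faction 2 (peak Diaz at position 2): ranking walks positions 2-1-3-4, expanding outward from the peak — single-peaked.
Faction 3: ranking walks positions 4-2-1-3; Diaz is ranked above Gupta even though Gupta lies between Diaz and the peak Park on the axis — preferences dip and rise again. Not single-peaked.
Faction 4: ranking walks positions 4-1-3-2; Ferraro is ranked above Gupta even though Gupta lies between Ferraro and the peak Park on the axis — preferences dip and rise again. Not single-peaked.
Faction 5 (peak Ferraro at position 1): ranking walks positions 1-2-3-4, expanding outward from the peak — single-peaked.
Faction 6: ranking walks positions 3-1-4-2; Ferraro is ranked above Diaz even though Diaz lies between Ferraro and the peak Gupta on the axis — preferences dip and rise again. Not single-peaked.
Faction 3 violates single-peakedness, so the profile is not single-peaked on this axis.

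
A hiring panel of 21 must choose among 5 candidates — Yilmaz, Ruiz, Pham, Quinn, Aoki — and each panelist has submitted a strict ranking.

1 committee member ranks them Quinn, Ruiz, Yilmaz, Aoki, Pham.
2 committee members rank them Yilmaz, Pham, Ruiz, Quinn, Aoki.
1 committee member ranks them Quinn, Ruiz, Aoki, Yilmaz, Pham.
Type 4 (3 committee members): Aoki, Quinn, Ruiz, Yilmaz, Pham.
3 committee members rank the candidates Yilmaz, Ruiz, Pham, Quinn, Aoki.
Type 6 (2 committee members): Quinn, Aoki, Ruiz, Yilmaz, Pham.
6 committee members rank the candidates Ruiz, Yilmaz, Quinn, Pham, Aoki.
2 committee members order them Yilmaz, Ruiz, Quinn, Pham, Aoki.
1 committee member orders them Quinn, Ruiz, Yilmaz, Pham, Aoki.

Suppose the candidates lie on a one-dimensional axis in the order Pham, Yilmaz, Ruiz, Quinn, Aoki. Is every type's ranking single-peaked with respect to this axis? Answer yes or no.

Axis positions: Pham=1, Yilmaz=2, Ruiz=3, Quinn=4, Aoki=5.
Type 1 (peak Quinn at position 4): ranking walks positions 4-3-2-5-1, expanding outward from the peak — single-peaked.
Type 2 (peak Yilmaz at position 2): ranking walks positions 2-1-3-4-5, expanding outward from the peak — single-peaked.
Type 3 (peak Quinn at position 4): ranking walks positions 4-3-5-2-1, expanding outward from the peak — single-peaked.
Type 4 (peak Aoki at position 5): ranking walks positions 5-4-3-2-1, expanding outward from the peak — single-peaked.
Type 5 (peak Yilmaz at position 2): ranking walks positions 2-3-1-4-5, expanding outward from the peak — single-peaked.
Type 6 (peak Quinn at position 4): ranking walks positions 4-5-3-2-1, expanding outward from the peak — single-peaked.
Type 7 (peak Ruiz at position 3): ranking walks positions 3-2-4-1-5, expanding outward from the peak — single-peaked.
Type 8 (peak Yilmaz at position 2): ranking walks positions 2-3-4-1-5, expanding outward from the peak — single-peaked.
Type 9 (peak Quinn at position 4): ranking walks positions 4-3-2-1-5, expanding outward from the peak — single-peaked.
Every ranking is single-peaked on this axis.

yes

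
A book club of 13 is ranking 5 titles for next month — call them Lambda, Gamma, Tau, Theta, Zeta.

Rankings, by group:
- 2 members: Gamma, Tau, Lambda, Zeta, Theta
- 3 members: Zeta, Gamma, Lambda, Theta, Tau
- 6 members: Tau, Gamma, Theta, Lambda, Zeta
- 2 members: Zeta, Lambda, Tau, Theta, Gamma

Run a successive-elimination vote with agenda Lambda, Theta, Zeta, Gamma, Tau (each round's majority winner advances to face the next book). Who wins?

Round 1: Lambda vs Theta — 7–6, Lambda advances.
Round 2: Lambda vs Zeta — 8–5, Lambda advances.
Round 3: Lambda vs Gamma — 2–11, Gamma advances.
Round 4: Gamma vs Tau — 5–8, Tau advances.
The agenda winner is Tau.

Tau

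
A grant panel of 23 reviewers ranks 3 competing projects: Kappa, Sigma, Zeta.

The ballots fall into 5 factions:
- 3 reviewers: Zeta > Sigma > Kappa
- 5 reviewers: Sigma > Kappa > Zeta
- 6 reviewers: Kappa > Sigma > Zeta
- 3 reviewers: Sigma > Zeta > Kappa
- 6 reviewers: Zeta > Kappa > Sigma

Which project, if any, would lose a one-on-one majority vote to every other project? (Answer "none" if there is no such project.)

none

Head-to-head results (23 reviewers):
Kappa vs Sigma: Kappa is ranked higher on 6+6 = 12 ballots, Sigma on 11. Kappa wins 12–11.
Kappa vs Zeta: Zeta, 12–11.
Sigma vs Zeta: Sigma wins 14–9.
Every project wins at least one matchup (Kappa beats Sigma; Sigma beats Zeta; Zeta beats Kappa), so there is no Condorcet loser.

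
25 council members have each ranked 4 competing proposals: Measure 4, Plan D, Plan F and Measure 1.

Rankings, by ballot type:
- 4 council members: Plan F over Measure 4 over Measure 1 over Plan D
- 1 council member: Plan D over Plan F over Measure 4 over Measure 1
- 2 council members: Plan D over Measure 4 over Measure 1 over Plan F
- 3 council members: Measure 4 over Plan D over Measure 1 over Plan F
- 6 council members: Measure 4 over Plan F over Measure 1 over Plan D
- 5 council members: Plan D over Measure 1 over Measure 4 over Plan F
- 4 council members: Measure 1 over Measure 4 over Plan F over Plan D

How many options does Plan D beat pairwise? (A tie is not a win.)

0

Plan D against each rival (25 council members):
Plan D vs Measure 4: Measure 4, 17–8.
Plan D vs Plan F: Plan F wins 14–11.
Plan D–Measure 1: Measure 1 14–11.
Plan D beats no one; loses to Measure 4, Plan F, Measure 1 — 0 pairwise wins.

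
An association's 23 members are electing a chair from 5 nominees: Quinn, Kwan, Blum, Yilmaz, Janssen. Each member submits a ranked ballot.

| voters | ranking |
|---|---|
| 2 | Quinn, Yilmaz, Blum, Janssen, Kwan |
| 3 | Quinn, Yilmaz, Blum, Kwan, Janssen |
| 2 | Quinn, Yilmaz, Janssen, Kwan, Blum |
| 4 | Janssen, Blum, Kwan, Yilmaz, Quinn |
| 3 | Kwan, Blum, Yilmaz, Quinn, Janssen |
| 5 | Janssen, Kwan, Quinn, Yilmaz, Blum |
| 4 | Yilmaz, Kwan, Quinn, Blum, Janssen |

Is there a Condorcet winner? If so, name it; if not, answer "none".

none

Check each pair by majority over 23 ballots:
Quinn vs Kwan: Kwan wins 16–7.
Quinn vs Blum: Quinn, 16–7.
Quinn–Yilmaz: Quinn 12–11.
Quinn vs Janssen: Quinn wins 14–9.
Kwan vs Blum: Kwan, 14–9.
Kwan vs Yilmaz: Kwan, 12–11.
Kwan vs Janssen: Janssen wins 13–10.
Blum–Yilmaz: Yilmaz 16–7.
Blum–Janssen: Blum 12–11.
Yilmaz–Janssen: Yilmaz 14–9.
Every candidate loses at least once (Quinn loses to Kwan; Kwan loses to Janssen; Blum loses to Quinn; Yilmaz loses to Quinn; Janssen loses to Quinn). The majority relation contains the cycle Quinn → Janssen → Kwan → Quinn, so there is no Condorcet winner.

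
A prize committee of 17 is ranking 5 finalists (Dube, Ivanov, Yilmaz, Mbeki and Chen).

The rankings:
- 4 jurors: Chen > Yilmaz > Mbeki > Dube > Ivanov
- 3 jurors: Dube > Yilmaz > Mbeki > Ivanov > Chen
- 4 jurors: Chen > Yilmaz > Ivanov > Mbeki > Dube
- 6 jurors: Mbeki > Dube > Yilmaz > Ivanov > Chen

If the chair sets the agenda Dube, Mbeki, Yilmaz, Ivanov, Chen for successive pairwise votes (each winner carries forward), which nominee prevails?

Round 1: Dube vs Mbeki — 3–14, Mbeki advances.
Round 2: Mbeki vs Yilmaz — 6–11, Yilmaz advances.
Round 3: Yilmaz vs Ivanov — 17–0, Yilmaz advances.
Round 4: Yilmaz vs Chen — 9–8, Yilmaz advances.
The agenda winner is Yilmaz.

Yilmaz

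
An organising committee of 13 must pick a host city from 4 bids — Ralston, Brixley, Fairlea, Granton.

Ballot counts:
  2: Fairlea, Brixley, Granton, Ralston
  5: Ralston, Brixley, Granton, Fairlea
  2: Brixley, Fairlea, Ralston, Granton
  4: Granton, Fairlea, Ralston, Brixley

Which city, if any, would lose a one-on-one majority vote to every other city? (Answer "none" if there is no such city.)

Pairwise majorities:
Ralston vs Brixley: Ralston preferred on 5+4 = 9 ballots; Ralston wins 9–4.
Ralston vs Fairlea: 5 for Ralston, 8 for Fairlea — Fairlea by 8–5.
Ralston vs Granton: Ralston, 7–6.
Brixley–Fairlea: Brixley 7–6.
Brixley vs Granton: Brixley preferred on 2+5+2 = 9 ballots; Brixley wins 9–4.
Fairlea–Granton: Granton 9–4.
Every city wins at least one matchup (Ralston beats Brixley; Brixley beats Fairlea; Fairlea beats Ralston; Granton beats Fairlea), so there is no Condorcet loser.

none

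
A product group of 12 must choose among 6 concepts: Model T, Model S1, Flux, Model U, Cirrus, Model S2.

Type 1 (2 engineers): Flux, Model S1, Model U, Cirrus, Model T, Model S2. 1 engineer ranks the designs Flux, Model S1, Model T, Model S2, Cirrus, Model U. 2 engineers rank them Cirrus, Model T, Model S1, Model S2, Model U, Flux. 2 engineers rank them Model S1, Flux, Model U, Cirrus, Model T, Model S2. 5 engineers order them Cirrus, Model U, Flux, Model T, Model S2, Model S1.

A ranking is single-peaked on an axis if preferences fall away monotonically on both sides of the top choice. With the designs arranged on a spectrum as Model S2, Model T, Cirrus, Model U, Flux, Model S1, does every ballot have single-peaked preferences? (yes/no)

no

Axis positions: Model S2=1, Model T=2, Cirrus=3, Model U=4, Flux=5, Model S1=6.
Type 1 (peak Flux at position 5): ranking walks positions 5-6-4-3-2-1, expanding outward from the peak — single-peaked.
Type 2: ranking walks positions 5-6-2-1-3-4; Model T is ranked above Model U even though Model U lies between Model T and the peak Flux on the axis — preferences dip and rise again. Not single-peaked.
Type 3: ranking walks positions 3-2-6-1-4-5; Model S1 is ranked above Model U even though Model U lies between Model S1 and the peak Cirrus on the axis — preferences dip and rise again. Not single-peaked.
Type 4 (peak Model S1 at position 6): ranking walks positions 6-5-4-3-2-1, expanding outward from the peak — single-peaked.
Type 5 (peak Cirrus at position 3): ranking walks positions 3-4-5-2-1-6, expanding outward from the peak — single-peaked.
Type 2 violates single-peakedness, so the profile is not single-peaked on this axis.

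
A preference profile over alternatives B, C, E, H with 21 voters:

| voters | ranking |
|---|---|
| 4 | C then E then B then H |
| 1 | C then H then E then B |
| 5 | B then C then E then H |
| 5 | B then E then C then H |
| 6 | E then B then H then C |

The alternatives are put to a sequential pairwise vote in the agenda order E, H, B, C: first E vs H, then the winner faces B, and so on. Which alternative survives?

E

Round 1: E vs H — 20–1, E advances.
Round 2: E vs B — 11–10, E advances.
Round 3: E vs C — 11–10, E advances.
E survives the agenda.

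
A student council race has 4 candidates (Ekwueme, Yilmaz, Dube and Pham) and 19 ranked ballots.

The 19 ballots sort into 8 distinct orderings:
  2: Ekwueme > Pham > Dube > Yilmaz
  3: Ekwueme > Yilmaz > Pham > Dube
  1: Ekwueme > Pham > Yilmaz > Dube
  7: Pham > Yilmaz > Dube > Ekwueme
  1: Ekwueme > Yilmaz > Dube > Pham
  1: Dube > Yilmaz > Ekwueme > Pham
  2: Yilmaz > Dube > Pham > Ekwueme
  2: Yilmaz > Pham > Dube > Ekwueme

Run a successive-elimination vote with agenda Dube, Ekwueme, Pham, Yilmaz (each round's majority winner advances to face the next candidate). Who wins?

Pham

Round 1: Dube vs Ekwueme — 12–7, Dube advances.
Round 2: Dube vs Pham — 4–15, Pham advances.
Round 3: Pham vs Yilmaz — 10–9, Pham advances.
The agenda winner is Pham.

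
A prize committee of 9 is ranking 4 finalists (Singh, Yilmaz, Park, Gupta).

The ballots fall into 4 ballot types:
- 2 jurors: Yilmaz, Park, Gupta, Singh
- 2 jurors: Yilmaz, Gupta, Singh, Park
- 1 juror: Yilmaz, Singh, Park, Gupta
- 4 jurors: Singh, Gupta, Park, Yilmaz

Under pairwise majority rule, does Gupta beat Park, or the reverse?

Ballots ranking Gupta above Park: 2 + 4 = 6.
Ballots ranking Park above Gupta: 9 − 6 = 3.
Gupta wins the head-to-head 6–3.

Gupta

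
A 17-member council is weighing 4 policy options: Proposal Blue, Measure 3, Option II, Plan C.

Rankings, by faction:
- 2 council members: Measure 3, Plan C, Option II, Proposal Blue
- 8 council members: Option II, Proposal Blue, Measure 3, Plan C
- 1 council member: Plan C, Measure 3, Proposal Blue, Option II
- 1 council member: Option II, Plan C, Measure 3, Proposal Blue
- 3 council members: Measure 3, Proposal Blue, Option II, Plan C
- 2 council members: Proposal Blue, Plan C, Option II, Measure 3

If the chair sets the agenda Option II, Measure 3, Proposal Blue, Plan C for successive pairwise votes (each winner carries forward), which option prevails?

Option II

Round 1: Option II vs Measure 3 — 11–6, Option II advances.
Round 2: Option II vs Proposal Blue — 11–6, Option II advances.
Round 3: Option II vs Plan C — 12–5, Option II advances.
Option II survives the agenda.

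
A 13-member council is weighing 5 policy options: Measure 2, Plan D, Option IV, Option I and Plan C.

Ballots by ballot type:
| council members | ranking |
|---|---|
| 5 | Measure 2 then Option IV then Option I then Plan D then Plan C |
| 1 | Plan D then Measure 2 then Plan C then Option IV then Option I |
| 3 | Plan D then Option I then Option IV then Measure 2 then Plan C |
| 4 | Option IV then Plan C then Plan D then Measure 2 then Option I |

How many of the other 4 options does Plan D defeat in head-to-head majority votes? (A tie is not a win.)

Plan D against each rival (13 council members):
Plan D vs Measure 2: Plan D, 8–5.
Plan D vs Option IV: Plan D preferred on 1+3 = 4 ballots; Option IV wins 9–4.
Plan D vs Option I: Plan D preferred on 1+3+4 = 8 ballots; Plan D wins 8–5.
Plan D vs Plan C: Plan D wins 9–4.
Plan D beats Measure 2, Option I, Plan C; loses to Option IV — 3 pairwise wins.

3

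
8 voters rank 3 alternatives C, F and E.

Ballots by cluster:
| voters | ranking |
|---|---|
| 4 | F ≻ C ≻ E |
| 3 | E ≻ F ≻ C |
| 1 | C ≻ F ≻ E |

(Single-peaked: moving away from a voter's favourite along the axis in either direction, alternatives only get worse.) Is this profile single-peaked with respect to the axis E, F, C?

yes

Axis positions: E=1, F=2, C=3.
Cluster 1 (peak F at position 2): ranking walks positions 2-3-1, expanding outward from the peak — single-peaked.
Cluster 2 (peak E at position 1): ranking walks positions 1-2-3, expanding outward from the peak — single-peaked.
Cluster 3 (peak C at position 3): ranking walks positions 3-2-1, expanding outward from the peak — single-peaked.
Every ranking is single-peaked on this axis.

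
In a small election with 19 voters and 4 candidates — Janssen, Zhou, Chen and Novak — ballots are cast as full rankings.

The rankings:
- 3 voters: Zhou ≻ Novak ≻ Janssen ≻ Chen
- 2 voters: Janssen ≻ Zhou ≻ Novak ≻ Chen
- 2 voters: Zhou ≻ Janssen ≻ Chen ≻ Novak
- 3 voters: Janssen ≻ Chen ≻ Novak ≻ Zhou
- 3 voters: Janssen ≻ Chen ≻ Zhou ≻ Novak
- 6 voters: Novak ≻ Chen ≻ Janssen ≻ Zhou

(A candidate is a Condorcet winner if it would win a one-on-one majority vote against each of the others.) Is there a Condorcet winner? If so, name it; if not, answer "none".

Head-to-head results (19 voters):
Janssen vs Zhou: 2+3+3+6 = 14 for Janssen, 5 for Zhou — Janssen by 14–5.
Janssen vs Chen: 13 to 6, Janssen.
Janssen vs Novak: 2+2+3+3 = 10 for Janssen, 9 for Novak — Janssen by 10–9.
Zhou vs Chen: 7 to 12, Chen.
Zhou vs Novak: Zhou is ranked higher on 3+2+2+3 = 10 ballots, Novak on 9. Zhou wins 10–9.
Chen vs Novak: 2+3+3 = 8 for Chen, 11 for Novak — Novak by 11–8.
Only Janssen has no losses; Janssen is the Condorcet winner.

Janssen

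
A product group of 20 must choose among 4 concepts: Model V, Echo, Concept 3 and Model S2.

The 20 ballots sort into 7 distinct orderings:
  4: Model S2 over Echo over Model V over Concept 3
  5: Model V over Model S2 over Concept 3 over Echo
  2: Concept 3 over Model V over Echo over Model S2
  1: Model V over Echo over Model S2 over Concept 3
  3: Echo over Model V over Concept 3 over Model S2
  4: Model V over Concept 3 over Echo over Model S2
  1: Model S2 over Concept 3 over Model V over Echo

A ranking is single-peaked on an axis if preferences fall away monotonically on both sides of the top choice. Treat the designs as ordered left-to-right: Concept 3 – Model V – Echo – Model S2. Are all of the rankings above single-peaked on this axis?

no

Axis positions: Concept 3=1, Model V=2, Echo=3, Model S2=4.
Group 1 (peak Model S2 at position 4): ranking walks positions 4-3-2-1, expanding outward from the peak — single-peaked.
Group 2: ranking walks positions 2-4-1-3; Model S2 is ranked above Echo even though Echo lies between Model S2 and the peak Model V on the axis — preferences dip and rise again. Not single-peaked.
Group 3 (peak Concept 3 at position 1): ranking walks positions 1-2-3-4, expanding outward from the peak — single-peaked.
Group 4 (peak Model V at position 2): ranking walks positions 2-3-4-1, expanding outward from the peak — single-peaked.
Group 5 (peak Echo at position 3): ranking walks positions 3-2-1-4, expanding outward from the peak — single-peaked.
Group 6 (peak Model V at position 2): ranking walks positions 2-1-3-4, expanding outward from the peak — single-peaked.
Group 7: ranking walks positions 4-1-2-3; Concept 3 is ranked above Echo even though Echo lies between Concept 3 and the peak Model S2 on the axis — preferences dip and rise again. Not single-peaked.
Group 2 violates single-peakedness, so the profile is not single-peaked on this axis.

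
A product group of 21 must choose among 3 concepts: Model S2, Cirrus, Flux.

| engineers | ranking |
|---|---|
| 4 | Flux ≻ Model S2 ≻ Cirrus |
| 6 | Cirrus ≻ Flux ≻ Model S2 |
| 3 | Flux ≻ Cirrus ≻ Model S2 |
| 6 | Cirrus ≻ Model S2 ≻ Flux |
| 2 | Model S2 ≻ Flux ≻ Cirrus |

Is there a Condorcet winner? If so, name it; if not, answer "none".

Head-to-head results (21 engineers):
Model S2 vs Cirrus: Cirrus wins 15–6.
Model S2–Flux: Flux 13–8.
Cirrus vs Flux: Cirrus wins 12–9.
Cirrus beats each of Model S2, Flux — Cirrus is the Condorcet winner.

Cirrus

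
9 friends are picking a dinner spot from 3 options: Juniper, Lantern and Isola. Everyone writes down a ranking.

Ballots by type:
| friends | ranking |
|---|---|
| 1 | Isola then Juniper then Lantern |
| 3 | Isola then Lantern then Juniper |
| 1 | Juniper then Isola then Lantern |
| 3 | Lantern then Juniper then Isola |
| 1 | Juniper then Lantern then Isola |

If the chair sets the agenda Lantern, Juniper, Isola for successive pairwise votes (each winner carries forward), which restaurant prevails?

Isola

Round 1: Lantern vs Juniper — 6–3, Lantern advances.
Round 2: Lantern vs Isola — 4–5, Isola advances.
The agenda winner is Isola.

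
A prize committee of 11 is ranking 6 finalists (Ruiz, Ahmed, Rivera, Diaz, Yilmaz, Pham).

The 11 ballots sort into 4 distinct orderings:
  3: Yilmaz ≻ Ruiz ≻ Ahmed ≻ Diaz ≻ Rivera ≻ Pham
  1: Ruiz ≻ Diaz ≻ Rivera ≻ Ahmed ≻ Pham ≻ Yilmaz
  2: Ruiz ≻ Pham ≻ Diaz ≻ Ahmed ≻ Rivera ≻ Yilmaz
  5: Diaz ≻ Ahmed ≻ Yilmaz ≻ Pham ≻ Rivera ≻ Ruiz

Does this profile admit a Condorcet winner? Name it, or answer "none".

none

Check each pair by majority over 11 ballots:
Ruiz vs Ahmed: 3+1+2 = 6 for Ruiz, 5 for Ahmed — Ruiz by 6–5.
Ruiz vs Rivera: Ruiz, 6–5.
Ruiz vs Diaz: 6 to 5, Ruiz.
Ruiz vs Yilmaz: 3 to 8, Yilmaz.
Ruiz vs Pham: Ruiz wins 6–5.
Ahmed vs Rivera: 10 to 1, Ahmed.
Ahmed vs Diaz: 3 to 8, Diaz.
Ahmed vs Yilmaz: Ahmed preferred on 1+2+5 = 8 ballots; Ahmed wins 8–3.
Ahmed vs Pham: Ahmed is ranked higher on 3+1+5 = 9 ballots, Pham on 2. Ahmed wins 9–2.
Rivera vs Diaz: 0 to 11, Diaz.
Rivera vs Yilmaz: Yilmaz, 8–3.
Rivera vs Pham: 4 to 7, Pham.
Diaz–Yilmaz: Diaz 8–3.
Diaz vs Pham: Diaz, 9–2.
Yilmaz vs Pham: Yilmaz is ranked higher on 3+5 = 8 ballots, Pham on 3. Yilmaz wins 8–3.
Every nominee loses at least once (Ruiz loses to Yilmaz; Ahmed loses to Ruiz; Rivera loses to Ruiz; Diaz loses to Ruiz; Yilmaz loses to Ahmed; Pham loses to Ruiz). The majority relation contains the cycle Ruiz > Ahmed > Yilmaz > Ruiz, so there is no Condorcet winner.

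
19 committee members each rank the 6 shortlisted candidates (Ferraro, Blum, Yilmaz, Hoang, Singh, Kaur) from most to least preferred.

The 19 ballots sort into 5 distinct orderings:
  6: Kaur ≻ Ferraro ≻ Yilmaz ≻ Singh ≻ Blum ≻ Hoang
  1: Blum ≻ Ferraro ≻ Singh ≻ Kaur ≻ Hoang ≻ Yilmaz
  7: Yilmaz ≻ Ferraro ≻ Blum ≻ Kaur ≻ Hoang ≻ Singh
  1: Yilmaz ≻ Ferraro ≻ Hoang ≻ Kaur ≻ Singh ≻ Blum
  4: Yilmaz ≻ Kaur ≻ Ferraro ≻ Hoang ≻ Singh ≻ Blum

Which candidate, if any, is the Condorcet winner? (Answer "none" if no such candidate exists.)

Pairwise majorities:
Ferraro vs Blum: Ferraro is ranked higher on 6+7+1+4 = 18 ballots, Blum on 1. Ferraro wins 18–1.
Ferraro vs Yilmaz: 6+1 = 7 for Ferraro, 12 for Yilmaz — Yilmaz by 12–7.
Ferraro vs Hoang: 19 to 0, Ferraro.
Ferraro vs Singh: Ferraro is ranked higher on 6+1+7+1+4 = 19 ballots, Singh on 0. Ferraro wins 19–0.
Ferraro vs Kaur: Ferraro preferred on 1+7+1 = 9 ballots; Kaur wins 10–9.
Blum vs Yilmaz: Blum is ranked higher on 1 ballot, Yilmaz on 18. Yilmaz wins 18–1.
Blum vs Hoang: 6+1+7 = 14 for Blum, 5 for Hoang — Blum by 14–5.
Blum vs Singh: Blum is ranked higher on 1+7 = 8 ballots, Singh on 11. Singh wins 11–8.
Blum vs Kaur: Blum preferred on 1+7 = 8 ballots; Kaur wins 11–8.
Yilmaz vs Hoang: Yilmaz preferred on 6+7+1+4 = 18 ballots; Yilmaz wins 18–1.
Yilmaz vs Singh: Yilmaz is ranked higher on 6+7+1+4 = 18 ballots, Singh on 1. Yilmaz wins 18–1.
Yilmaz vs Kaur: Yilmaz preferred on 7+1+4 = 12 ballots; Yilmaz wins 12–7.
Hoang vs Singh: 12 to 7, Hoang.
Hoang vs Kaur: Hoang is ranked higher on 1 ballot, Kaur on 18. Kaur wins 18–1.
Singh vs Kaur: Singh preferred on 1 ballot; Kaur wins 18–1.
Only Yilmaz has no losses; Yilmaz is the Condorcet winner.

Yilmaz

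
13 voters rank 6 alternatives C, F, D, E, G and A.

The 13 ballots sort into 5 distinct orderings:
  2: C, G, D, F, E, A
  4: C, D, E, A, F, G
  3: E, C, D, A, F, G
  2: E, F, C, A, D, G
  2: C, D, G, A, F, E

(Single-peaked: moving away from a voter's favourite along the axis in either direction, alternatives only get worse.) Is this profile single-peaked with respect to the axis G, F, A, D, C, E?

no

Axis positions: G=1, F=2, A=3, D=4, C=5, E=6.
Faction 1: ranking walks positions 5-1-4-2-6-3; G is ranked above D even though D lies between G and the peak C on the axis — preferences dip and rise again. Not single-peaked.
Faction 2 (peak C at position 5): ranking walks positions 5-4-6-3-2-1, expanding outward from the peak — single-peaked.
Faction 3 (peak E at position 6): ranking walks positions 6-5-4-3-2-1, expanding outward from the peak — single-peaked.
Faction 4: ranking walks positions 6-2-5-3-4-1; F is ranked above C even though C lies between F and the peak E on the axis — preferences dip and rise again. Not single-peaked.
Faction 5: ranking walks positions 5-4-1-3-2-6; G is ranked above A even though A lies between G and the peak C on the axis — preferences dip and rise again. Not single-peaked.
Faction 1 violates single-peakedness, so the profile is not single-peaked on this axis.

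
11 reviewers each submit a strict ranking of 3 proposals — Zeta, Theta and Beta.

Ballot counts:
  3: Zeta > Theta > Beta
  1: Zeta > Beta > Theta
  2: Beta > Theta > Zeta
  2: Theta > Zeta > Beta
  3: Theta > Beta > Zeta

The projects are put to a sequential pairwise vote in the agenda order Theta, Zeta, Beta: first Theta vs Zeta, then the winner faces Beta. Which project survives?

Round 1: Theta vs Zeta — 7–4, Theta advances.
Round 2: Theta vs Beta — 8–3, Theta advances.
The agenda winner is Theta.

Theta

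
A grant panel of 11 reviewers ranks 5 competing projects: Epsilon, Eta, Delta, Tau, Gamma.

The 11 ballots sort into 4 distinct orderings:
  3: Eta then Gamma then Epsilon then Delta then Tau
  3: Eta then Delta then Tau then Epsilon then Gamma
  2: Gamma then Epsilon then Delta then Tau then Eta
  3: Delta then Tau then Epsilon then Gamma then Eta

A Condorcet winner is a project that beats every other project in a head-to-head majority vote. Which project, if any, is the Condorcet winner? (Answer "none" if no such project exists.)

Eta

Head-to-head results (11 reviewers):
Epsilon vs Eta: Eta, 6–5.
Epsilon–Delta: Delta 6–5.
Epsilon vs Tau: Tau, 6–5.
Epsilon–Gamma: Epsilon 6–5.
Eta vs Delta: Eta wins 6–5.
Eta vs Tau: Eta wins 6–5.
Eta vs Gamma: Eta, 6–5.
Delta–Tau: Delta 11–0.
Delta–Gamma: Delta 6–5.
Tau–Gamma: Tau 6–5.
Only Eta has no losses; Eta is the Condorcet winner.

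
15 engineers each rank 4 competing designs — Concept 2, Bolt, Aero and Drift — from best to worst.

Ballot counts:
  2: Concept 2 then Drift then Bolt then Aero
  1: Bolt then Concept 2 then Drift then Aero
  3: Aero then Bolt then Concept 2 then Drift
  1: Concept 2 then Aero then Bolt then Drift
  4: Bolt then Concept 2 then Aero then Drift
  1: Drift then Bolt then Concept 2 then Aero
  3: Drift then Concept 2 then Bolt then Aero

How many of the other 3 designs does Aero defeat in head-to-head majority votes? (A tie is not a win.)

1

Aero against each rival (15 engineers):
Aero vs Concept 2: 3 to 12, Concept 2.
Aero vs Bolt: Aero is ranked higher on 3+1 = 4 ballots, Bolt on 11. Bolt wins 11–4.
Aero vs Drift: 3+1+4 = 8 for Aero, 7 for Drift — Aero by 8–7.
Aero beats Drift; loses to Concept 2, Bolt — 1 pairwise win.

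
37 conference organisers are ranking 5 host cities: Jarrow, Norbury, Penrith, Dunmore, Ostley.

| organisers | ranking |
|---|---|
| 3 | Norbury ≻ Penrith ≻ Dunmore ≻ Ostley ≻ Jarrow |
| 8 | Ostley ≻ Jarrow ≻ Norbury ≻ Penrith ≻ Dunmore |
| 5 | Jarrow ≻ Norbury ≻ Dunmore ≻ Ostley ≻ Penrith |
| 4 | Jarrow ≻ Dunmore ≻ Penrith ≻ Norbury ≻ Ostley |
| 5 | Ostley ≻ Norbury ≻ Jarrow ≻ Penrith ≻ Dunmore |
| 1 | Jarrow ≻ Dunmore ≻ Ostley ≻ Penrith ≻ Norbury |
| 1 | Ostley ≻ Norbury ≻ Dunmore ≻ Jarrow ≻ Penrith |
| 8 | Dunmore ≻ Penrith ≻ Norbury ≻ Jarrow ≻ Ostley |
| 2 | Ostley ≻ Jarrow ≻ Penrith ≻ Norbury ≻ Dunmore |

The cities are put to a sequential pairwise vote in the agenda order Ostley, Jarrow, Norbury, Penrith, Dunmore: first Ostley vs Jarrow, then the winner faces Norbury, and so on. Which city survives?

Round 1: Ostley vs Jarrow — 19–18, Ostley advances.
Round 2: Ostley vs Norbury — 17–20, Norbury advances.
Round 3: Norbury vs Penrith — 22–15, Norbury advances.
Round 4: Norbury vs Dunmore — 24–13, Norbury advances.
Norbury survives the agenda.

Norbury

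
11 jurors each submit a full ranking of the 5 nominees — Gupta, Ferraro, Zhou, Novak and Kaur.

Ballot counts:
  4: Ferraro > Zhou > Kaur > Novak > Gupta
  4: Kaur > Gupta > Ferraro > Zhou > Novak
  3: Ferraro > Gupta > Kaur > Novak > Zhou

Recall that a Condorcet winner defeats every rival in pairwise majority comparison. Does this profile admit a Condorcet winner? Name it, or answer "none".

Pairwise majorities:
Gupta vs Ferraro: Ferraro wins 7–4.
Gupta vs Zhou: Gupta wins 7–4.
Gupta vs Novak: Gupta, 7–4.
Gupta vs Kaur: Kaur, 8–3.
Ferraro vs Zhou: Ferraro wins 11–0.
Ferraro vs Novak: Ferraro wins 11–0.
Ferraro vs Kaur: Ferraro, 7–4.
Zhou–Novak: Zhou 8–3.
Zhou–Kaur: Kaur 7–4.
Novak vs Kaur: Kaur wins 11–0.
Ferraro wins every pairwise contest, so Ferraro is the Condorcet winner.

Ferraro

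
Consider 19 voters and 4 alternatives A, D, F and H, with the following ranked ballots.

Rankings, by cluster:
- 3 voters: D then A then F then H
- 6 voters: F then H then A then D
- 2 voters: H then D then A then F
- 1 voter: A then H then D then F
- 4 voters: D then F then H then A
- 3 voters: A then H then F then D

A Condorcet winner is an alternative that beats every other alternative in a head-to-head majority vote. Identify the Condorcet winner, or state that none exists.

Pairwise majorities:
A vs D: A wins 10–9.
A–F: F 10–9.
A–H: H 12–7.
D–F: D 10–9.
D vs H: H, 12–7.
F–H: F 13–6.
Every alternative loses at least once (A loses to F; D loses to A; F loses to D; H loses to F). The majority relation contains the cycle A beats D beats F beats A, so there is no Condorcet winner.

none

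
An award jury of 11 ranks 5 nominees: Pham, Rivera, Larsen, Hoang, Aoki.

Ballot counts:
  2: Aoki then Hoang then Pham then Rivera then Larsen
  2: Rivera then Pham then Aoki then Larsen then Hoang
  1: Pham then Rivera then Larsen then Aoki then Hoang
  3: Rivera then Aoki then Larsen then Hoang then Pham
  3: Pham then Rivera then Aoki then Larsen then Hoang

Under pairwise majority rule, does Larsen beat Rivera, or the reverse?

No ballot ranks Larsen above Rivera: 0.
Ballots ranking Rivera above Larsen: 11 − 0 = 11.
Rivera wins the head-to-head 11–0.

Rivera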